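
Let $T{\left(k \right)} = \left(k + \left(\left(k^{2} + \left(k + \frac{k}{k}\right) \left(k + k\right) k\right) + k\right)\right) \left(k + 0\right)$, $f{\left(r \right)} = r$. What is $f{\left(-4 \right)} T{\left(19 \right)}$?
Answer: $-1127764$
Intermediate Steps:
$T{\left(k \right)} = k \left(k^{2} + 2 k + 2 k^{2} \left(1 + k\right)\right)$ ($T{\left(k \right)} = \left(k + \left(\left(k^{2} + \left(k + 1\right) 2 k k\right) + k\right)\right) k = \left(k + \left(\left(k^{2} + \left(1 + k\right) 2 k k\right) + k\right)\right) k = \left(k + \left(\left(k^{2} + 2 k \left(1 + k\right) k\right) + k\right)\right) k = \left(k + \left(\left(k^{2} + 2 k^{2} \left(1 + k\right)\right) + k\right)\right) k = \left(k + \left(k + k^{2} + 2 k^{2} \left(1 + k\right)\right)\right) k = \left(k^{2} + 2 k + 2 k^{2} \left(1 + k\right)\right) k = k \left(k^{2} + 2 k + 2 k^{2} \left(1 + k\right)\right)$)
$f{\left(-4 \right)} T{\left(19 \right)} = - 4 \cdot 19^{2} \left(2 + 2 \cdot 19^{2} + 3 \cdot 19\right) = - 4 \cdot 361 \left(2 + 2 \cdot 361 + 57\right) = - 4 \cdot 361 \left(2 + 722 + 57\right) = - 4 \cdot 361 \cdot 781 = \left(-4\right) 281941 = -1127764$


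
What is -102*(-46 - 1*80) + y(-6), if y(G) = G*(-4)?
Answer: 12876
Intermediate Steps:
y(G) = -4*G
-102*(-46 - 1*80) + y(-6) = -102*(-46 - 1*80) - 4*(-6) = -102*(-46 - 80) + 24 = -102*(-126) + 24 = 12852 + 24 = 12876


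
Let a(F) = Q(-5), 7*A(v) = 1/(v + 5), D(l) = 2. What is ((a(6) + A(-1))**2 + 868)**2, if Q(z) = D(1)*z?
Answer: 575099272609/614656 ≈ 9.3564e+5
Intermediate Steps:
Q(z) = 2*z
A(v) = 1/(7*(5 + v)) (A(v) = 1/(7*(v + 5)) = 1/(7*(5 + v)))
a(F) = -10 (a(F) = 2*(-5) = -10)
((a(6) + A(-1))**2 + 868)**2 = ((-10 + 1/(7*(5 - 1)))**2 + 868)**2 = ((-10 + (1/7)/4)**2 + 868)**2 = ((-10 + (1/7)*(1/4))**2 + 868)**2 = ((-10 + 1/28)**2 + 868)**2 = ((-279/28)**2 + 868)**2 = (77841/784 + 868)**2 = (758353/784)**2 = 575099272609/614656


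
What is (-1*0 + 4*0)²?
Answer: 0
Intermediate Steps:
(-1*0 + 4*0)² = (0 + 0)² = 0² = 0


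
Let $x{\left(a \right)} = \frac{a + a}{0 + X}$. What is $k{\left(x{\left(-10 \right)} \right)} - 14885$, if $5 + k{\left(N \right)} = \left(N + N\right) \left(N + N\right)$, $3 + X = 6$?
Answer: $- \frac{132410}{9} \approx -14712.0$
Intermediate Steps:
$X = 3$ ($X = -3 + 6 = 3$)
$x{\left(a \right)} = \frac{2 a}{3}$ ($x{\left(a \right)} = \frac{a + a}{0 + 3} = \frac{2 a}{3}$)
$k{\left(N \right)} = -5 + 4 N^{2}$ ($k{\left(N \right)} = -5 + \left(N + N\right) \left(N + N\right) = -5 + 2 N 2 N = -5 + 4 N^{2}$)
$k{\left(x{\left(-10 \right)} \right)} - 14885 = \left(-5 + 4 \left(\frac{2}{3} \left(-10\right)\right)^{2}\right) - 14885 = \left(-5 + 4 \left(- \frac{20}{3}\right)^{2}\right) - 14885 = \left(-5 + 4 \cdot \frac{400}{9}\right) - 14885 = \left(-5 + \frac{1600}{9}\right) - 14885 = \frac{1555}{9} - 14885 = - \frac{132410}{9}$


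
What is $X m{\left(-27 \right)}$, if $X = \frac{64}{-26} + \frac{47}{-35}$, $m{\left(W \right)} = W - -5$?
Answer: $\frac{38082}{455} \approx 83.697$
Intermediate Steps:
$m{\left(W \right)} = 5 + W$ ($m{\left(W \right)} = W + 5 = 5 + W$)
$X = - \frac{1731}{455}$ ($X = 64 \left(- \frac{1}{26}\right) + 47 \left(- \frac{1}{35}\right) = - \frac{32}{13} - \frac{47}{35} = - \frac{1731}{455} \approx -3.8044$)
$X m{\left(-27 \right)} = - \frac{1731 \left(5 - 27\right)}{455} = \left(- \frac{1731}{455}\right) \left(-22\right) = \frac{38082}{455}$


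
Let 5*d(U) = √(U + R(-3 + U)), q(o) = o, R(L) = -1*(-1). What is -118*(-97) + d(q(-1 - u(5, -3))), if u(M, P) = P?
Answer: 11446 + √3/5 ≈ 11446.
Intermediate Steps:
R(L) = 1
d(U) = √(1 + U)/5 (d(U) = √(U + 1)/5 = √(1 + U)/5)
-118*(-97) + d(q(-1 - u(5, -3))) = -118*(-97) + √(1 + (-1 - 1*(-3)))/5 = 11446 + √(1 + (-1 + 3))/5 = 11446 + √(1 + 2)/5 = 11446 + √3/5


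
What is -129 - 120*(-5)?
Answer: 471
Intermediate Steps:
-129 - 120*(-5) = -129 + 600 = 471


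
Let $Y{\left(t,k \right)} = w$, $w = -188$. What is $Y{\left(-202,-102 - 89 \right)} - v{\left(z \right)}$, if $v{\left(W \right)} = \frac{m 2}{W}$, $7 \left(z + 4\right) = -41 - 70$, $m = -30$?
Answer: $- \frac{26552}{139} \approx -191.02$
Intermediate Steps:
$z = - \frac{139}{7}$ ($z = -4 + \frac{-41 - 70}{7} = -4 + \frac{1}{7} \left(-111\right) = -4 - \frac{111}{7} = - \frac{139}{7} \approx -19.857$)
$Y{\left(t,k \right)} = -188$
$v{\left(W \right)} = - \frac{60}{W}$ ($v{\left(W \right)} = \frac{\left(-30\right) 2}{W} = - \frac{60}{W}$)
$Y{\left(-202,-102 - 89 \right)} - v{\left(z \right)} = -188 - - \frac{60}{- \frac{139}{7}} = -188 - \left(-60\right) \left(- \frac{7}{139}\right) = -188 - \frac{420}{139} = - \frac{26552}{139}$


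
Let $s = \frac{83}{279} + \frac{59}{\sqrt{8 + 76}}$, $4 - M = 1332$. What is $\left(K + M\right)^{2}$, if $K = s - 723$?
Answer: $\frac{9165919590355}{2179548} - \frac{33756614 \sqrt{21}}{5859} \approx 4.179 \cdot 10^{6}$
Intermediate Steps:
$M = -1328$ ($M = 4 - 1332 = -1328$)
$s = \frac{83}{279} + \frac{59 \sqrt{21}}{42}$ ($s = 83 \cdot \frac{1}{279} + \frac{59}{\sqrt{84}} = \frac{83}{279} + \frac{59}{2 \sqrt{21}} = \frac{83}{279} + 59 \frac{\sqrt{21}}{42} = \frac{83}{279} + \frac{59 \sqrt{21}}{42} \approx 6.7349$)
$K = - \frac{201634}{279} + \frac{59 \sqrt{21}}{42}$ ($K = \left(\frac{83}{279} + \frac{59 \sqrt{21}}{42}\right) - 723 = - \frac{201634}{279} + \frac{59 \sqrt{21}}{42} \approx -716.26$)
$\left(K + M\right)^{2} = \left(\left(- \frac{201634}{279} + \frac{59 \sqrt{21}}{42}\right) - 1328\right)^{2} = \left(- \frac{572146}{279} + \frac{59 \sqrt{21}}{42}\right)^{2}$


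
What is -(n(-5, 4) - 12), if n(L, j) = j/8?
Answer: 23/2 ≈ 11.500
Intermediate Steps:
n(L, j) = j/8 (n(L, j) = j*(⅛) = j/8)
-(n(-5, 4) - 12) = -((⅛)*4 - 12) = -(½ - 12) = -1*(-23/2) = 23/2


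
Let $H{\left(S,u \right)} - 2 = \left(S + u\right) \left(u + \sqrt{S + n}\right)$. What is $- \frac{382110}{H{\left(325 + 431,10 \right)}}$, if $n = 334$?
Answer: $\frac{731931705}{145214449} - \frac{73174065 \sqrt{1090}}{145214449} \approx -11.596$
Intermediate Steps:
$H{\left(S,u \right)} = 2 + \left(S + u\right) \left(u + \sqrt{334 + S}\right)$ ($H{\left(S,u \right)} = 2 + \left(S + u\right) \left(u + \sqrt{S + 334}\right) = 2 + \left(S + u\right) \left(u + \sqrt{334 + S}\right)$)
$- \frac{382110}{H{\left(325 + 431,10 \right)}} = - \frac{382110}{2 + 10^{2} + \left(325 + 431\right) 10 + \left(325 + 431\right) \sqrt{334 + \left(325 + 431\right)} + 10 \sqrt{334 + \left(325 + 431\right)}} = - \frac{382110}{2 + 100 + 756 \cdot 10 + 756 \sqrt{334 + 756} + 10 \sqrt{334 + 756}} = - \frac{382110}{2 + 100 + 7560 + 756 \sqrt{1090} + 10 \sqrt{1090}} = - \frac{382110}{7662 + 766 \sqrt{1090}}$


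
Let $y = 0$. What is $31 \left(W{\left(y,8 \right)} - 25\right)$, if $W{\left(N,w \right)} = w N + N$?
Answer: $-775$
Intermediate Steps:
$W{\left(N,w \right)} = N + N w$ ($W{\left(N,w \right)} = N w + N = N + N w$)
$31 \left(W{\left(y,8 \right)} - 25\right) = 31 \left(0 \left(1 + 8\right) - 25\right) = 31 \left(0 \cdot 9 - 25\right) = 31 \left(0 - 25\right) = 31 \left(-25\right) = -775$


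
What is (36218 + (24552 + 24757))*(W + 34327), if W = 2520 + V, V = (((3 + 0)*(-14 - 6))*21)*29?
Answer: 26256789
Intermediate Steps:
V = -36540 (V = ((3*(-20))*21)*29 = -60*21*29 = -1260*29 = -36540)
W = -34020 (W = 2520 - 36540 = -34020)
(36218 + (24552 + 24757))*(W + 34327) = (36218 + (24552 + 24757))*(-34020 + 34327) = (36218 + 49309)*307 = 85527*307 = 26256789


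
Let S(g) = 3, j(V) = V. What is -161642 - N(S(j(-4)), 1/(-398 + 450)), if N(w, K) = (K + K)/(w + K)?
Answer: -25377796/157 ≈ -1.6164e+5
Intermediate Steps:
N(w, K) = 2*K/(K + w) (N(w, K) = (2*K)/(K + w) = 2*K/(K + w))
-161642 - N(S(j(-4)), 1/(-398 + 450)) = -161642 - 2/((-398 + 450)*(1/(-398 + 450) + 3)) = -161642 - 2/(52*(1/52 + 3)) = -161642 - 2/(52*157/52) = -161642 - 2*52/(52*157) = -161642 - 1*2/157 = -161642 - 2/157 = -25377796/157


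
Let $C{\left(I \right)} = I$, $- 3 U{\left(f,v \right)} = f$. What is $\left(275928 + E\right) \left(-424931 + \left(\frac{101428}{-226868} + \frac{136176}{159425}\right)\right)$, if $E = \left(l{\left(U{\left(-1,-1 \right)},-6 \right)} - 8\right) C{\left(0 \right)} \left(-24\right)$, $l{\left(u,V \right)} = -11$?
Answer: $- \frac{1060189378989387107424}{9042107725} \approx -1.1725 \cdot 10^{11}$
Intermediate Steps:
$U{\left(f,v \right)} = - \frac{f}{3}$
$E = 0$ ($E = \left(-11 - 8\right) 0 \left(-24\right) = \left(-11 - 8\right) 0 = \left(-19\right) 0 = 0$)
$\left(275928 + E\right) \left(-424931 + \left(\frac{101428}{-226868} + \frac{136176}{159425}\right)\right) = \left(275928 + 0\right) \left(-424931 + \left(\frac{101428}{-226868} + \frac{136176}{159425}\right)\right) = 275928 \left(-424931 + \left(101428 \left(- \frac{1}{226868}\right) + 136176 \cdot \frac{1}{159425}\right)\right) = 275928 \left(-424931 + \left(- \frac{25357}{56717} + \frac{136176}{159425}\right)\right) = 275928 \left(-424931 + \frac{3680954467}{9042107725}\right) = 275928 \left(- \frac{3842268196737508}{9042107725}\right) = - \frac{1060189378989387107424}{9042107725}$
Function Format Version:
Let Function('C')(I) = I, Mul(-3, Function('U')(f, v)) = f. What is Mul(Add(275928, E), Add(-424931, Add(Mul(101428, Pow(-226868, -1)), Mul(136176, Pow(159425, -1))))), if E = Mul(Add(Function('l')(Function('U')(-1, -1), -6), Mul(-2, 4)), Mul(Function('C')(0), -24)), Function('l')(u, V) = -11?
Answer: Rational(-1060189378989387107424, 9042107725) ≈ -1.1725e+11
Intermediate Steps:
Function('U')(f, v) = Mul(Rational(-1, 3), f)
E = 0 (E = Mul(Add(-11, Mul(-2, 4)), Mul(0, -24)) = Mul(Add(-11, -8), 0) = Mul(-19, 0) = 0)
Mul(Add(275928, E), Add(-424931, Add(Mul(101428, Pow(-226868, -1)), Mul(136176, Pow(159425, -1))))) = Mul(Add(275928, 0), Add(-424931, Add(Mul(101428, Pow(-226868, -1)), Mul(136176, Pow(159425, -1))))) = Mul(275928, Add(-424931, Add(Mul(101428, Rational(-1, 226868)), Mul(136176, Rational(1, 159425))))) = Mul(275928, Add(-424931, Add(Rational(-25357, 56717), Rational(136176, 159425)))) = Mul(275928, Add(-424931, Rational(3680954467, 9042107725))) = Mul(275928, Rational(-3842268196737508, 9042107725)) = Rational(-1060189378989387107424, 9042107725)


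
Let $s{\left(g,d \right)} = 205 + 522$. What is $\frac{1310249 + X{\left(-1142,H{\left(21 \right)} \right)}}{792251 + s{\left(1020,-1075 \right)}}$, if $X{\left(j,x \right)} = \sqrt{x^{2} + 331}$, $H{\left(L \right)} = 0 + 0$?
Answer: $\frac{1310249}{792978} + \frac{\sqrt{331}}{792978} \approx 1.6523$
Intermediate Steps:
$H{\left(L \right)} = 0$
$X{\left(j,x \right)} = \sqrt{331 + x^{2}}$
$s{\left(g,d \right)} = 727$
$\frac{1310249 + X{\left(-1142,H{\left(21 \right)} \right)}}{792251 + s{\left(1020,-1075 \right)}} = \frac{1310249 + \sqrt{331 + 0^{2}}}{792251 + 727} = \frac{1310249 + \sqrt{331 + 0}}{792978} = \left(1310249 + \sqrt{331}\right) \frac{1}{792978} = \frac{1310249}{792978} + \frac{\sqrt{331}}{792978}$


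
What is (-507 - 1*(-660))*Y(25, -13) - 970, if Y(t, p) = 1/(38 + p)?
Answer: -24097/25 ≈ -963.88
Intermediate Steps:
(-507 - 1*(-660))*Y(25, -13) - 970 = (-507 - 1*(-660))/(38 - 13) - 970 = (-507 + 660)/25 - 970 = 153*(1/25) - 970 = 153/25 - 970 = -24097/25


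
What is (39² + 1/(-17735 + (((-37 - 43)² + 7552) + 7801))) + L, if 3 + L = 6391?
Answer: 31778363/4018 ≈ 7909.0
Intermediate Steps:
L = 6388 (L = -3 + 6391 = 6388)
(39² + 1/(-17735 + (((-37 - 43)² + 7552) + 7801))) + L = (39² + 1/(-17735 + (((-37 - 43)² + 7552) + 7801))) + 6388 = (1521 + 1/(-17735 + (((-80)² + 7552) + 7801))) + 6388 = (1521 + 1/(-17735 + ((6400 + 7552) + 7801))) + 6388 = (1521 + 1/(-17735 + (13952 + 7801))) + 6388 = (1521 + 1/(-17735 + 21753)) + 6388 = (1521 + 1/4018) + 6388 = 6111379/4018 + 6388 = 31778363/4018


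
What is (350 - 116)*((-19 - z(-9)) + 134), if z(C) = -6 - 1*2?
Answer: 28782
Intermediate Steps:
z(C) = -8 (z(C) = -6 - 2 = -8)
(350 - 116)*((-19 - z(-9)) + 134) = (350 - 116)*((-19 - 1*(-8)) + 134) = 234*((-19 + 8) + 134) = 234*(-11 + 134) = 234*123 = 28782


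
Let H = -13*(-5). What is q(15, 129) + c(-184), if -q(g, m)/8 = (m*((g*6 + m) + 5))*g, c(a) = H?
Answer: -3467455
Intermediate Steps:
H = 65
c(a) = 65
q(g, m) = -8*g*m*(5 + m + 6*g) (q(g, m) = -8*m*((g*6 + m) + 5)*g = -8*m*((6*g + m) + 5)*g = -8*m*((m + 6*g) + 5)*g = -8*m*(5 + m + 6*g)*g = -8*g*m*(5 + m + 6*g))
q(15, 129) + c(-184) = -8*15*129*(5 + 129 + 6*15) + 65 = -8*15*129*(5 + 129 + 90) + 65 = -8*15*129*224 + 65 = -3467520 + 65 = -3467455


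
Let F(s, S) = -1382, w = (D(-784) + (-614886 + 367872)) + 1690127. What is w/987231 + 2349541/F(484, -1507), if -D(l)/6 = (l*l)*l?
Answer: 239755581709/194907606 ≈ 1230.1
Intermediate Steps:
D(l) = -6*l³ (D(l) = -6*l*l*l = -6*l²*l = -6*l³)
w = 2892784937 (w = (-6*(-784)³ + (-614886 + 367872)) + 1690127 = (-6*(-481890304) - 247014) + 1690127 = (2891341824 - 247014) + 1690127 = 2891094810 + 1690127 = 2892784937)
w/987231 + 2349541/F(484, -1507) = 2892784937/987231 + 2349541/(-1382) = 2892784937*(1/987231) + 2349541*(-1/1382) = 413254991/141033 - 2349541/1382 = 239755581709/194907606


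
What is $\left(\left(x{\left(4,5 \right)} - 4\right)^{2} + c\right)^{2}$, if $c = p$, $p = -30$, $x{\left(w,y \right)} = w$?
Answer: $900$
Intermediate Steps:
$c = -30$
$\left(\left(x{\left(4,5 \right)} - 4\right)^{2} + c\right)^{2} = \left(\left(4 - 4\right)^{2} - 30\right)^{2} = \left(0^{2} - 30\right)^{2} = \left(0 - 30\right)^{2} = \left(-30\right)^{2} = 900$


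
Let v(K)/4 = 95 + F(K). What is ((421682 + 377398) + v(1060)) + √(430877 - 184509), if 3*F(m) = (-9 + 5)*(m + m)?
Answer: 2364460/3 + 4*√15398 ≈ 7.8865e+5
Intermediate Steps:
F(m) = -8*m/3 (F(m) = ((-9 + 5)*(m + m))/3 = (-8*m)/3 = -8*m/3)
v(K) = 380 - 32*K/3 (v(K) = 4*(95 - 8*K/3) = 380 - 32*K/3)
((421682 + 377398) + v(1060)) + √(430877 - 184509) = ((421682 + 377398) + (380 - 32/3*1060)) + √(430877 - 184509) = (799080 + (380 - 33920/3)) + √246368 = (799080 - 32780/3) + 4*√15398 = 2364460/3 + 4*√15398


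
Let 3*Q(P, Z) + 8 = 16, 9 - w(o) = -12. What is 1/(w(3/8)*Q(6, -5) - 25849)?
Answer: -1/25793 ≈ -3.8770e-5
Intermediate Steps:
w(o) = 21 (w(o) = 9 - 1*(-12) = 9 + 12 = 21)
Q(P, Z) = 8/3 (Q(P, Z) = -8/3 + (⅓)*16 = -8/3 + 16/3 = 8/3)
1/(w(3/8)*Q(6, -5) - 25849) = 1/(21*(8/3) - 25849) = 1/(56 - 25849) = 1/(-25793) = -1/25793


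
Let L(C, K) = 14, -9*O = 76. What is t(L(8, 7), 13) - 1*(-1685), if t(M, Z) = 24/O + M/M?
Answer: 31980/19 ≈ 1683.2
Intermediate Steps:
O = -76/9 (O = -⅑*76 = -76/9 ≈ -8.4444)
t(M, Z) = -35/19 (t(M, Z) = 24/(-76/9) + M/M = 24*(-9/76) + 1 = -54/19 + 1 = -35/19)
t(L(8, 7), 13) - 1*(-1685) = -35/19 - 1*(-1685) = -35/19 + 1685 = 31980/19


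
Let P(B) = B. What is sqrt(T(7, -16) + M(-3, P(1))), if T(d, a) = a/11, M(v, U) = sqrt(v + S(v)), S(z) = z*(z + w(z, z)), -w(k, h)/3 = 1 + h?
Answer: sqrt(-176 + 242*I*sqrt(3))/11 ≈ 1.073 + 1.6143*I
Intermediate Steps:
w(k, h) = -3 - 3*h (w(k, h) = -3*(1 + h) = -3 - 3*h)
S(z) = z*(-3 - 2*z) (S(z) = z*(z + (-3 - 3*z)) = z*(-3 - 2*z))
M(v, U) = sqrt(v - v*(3 + 2*v))
T(d, a) = a/11 (T(d, a) = a*(1/11) = a/11)
sqrt(T(7, -16) + M(-3, P(1))) = sqrt((1/11)*(-16) + sqrt(-3*(-2 - 2*(-3)))) = sqrt(-16/11 + sqrt(-3*(-2 + 6))) = sqrt(-16/11 + sqrt(-3*4)) = sqrt(-16/11 + sqrt(-12)) = sqrt(-16/11 + 2*I*sqrt(3))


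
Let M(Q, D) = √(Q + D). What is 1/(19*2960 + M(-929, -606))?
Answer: 11248/632587827 - I*√1535/3162939135 ≈ 1.7781e-5 - 1.2387e-8*I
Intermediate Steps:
M(Q, D) = √(D + Q)
1/(19*2960 + M(-929, -606)) = 1/(19*2960 + √(-606 - 929)) = 1/(56240 + √(-1535)) = 1/(56240 + I*√1535)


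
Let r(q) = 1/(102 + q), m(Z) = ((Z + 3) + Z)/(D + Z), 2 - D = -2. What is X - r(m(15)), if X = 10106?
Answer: 19918907/1971 ≈ 10106.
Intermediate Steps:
D = 4 (D = 2 - 1*(-2) = 2 + 2 = 4)
m(Z) = (3 + 2*Z)/(4 + Z) (m(Z) = ((Z + 3) + Z)/(4 + Z) = ((3 + Z) + Z)/(4 + Z) = (3 + 2*Z)/(4 + Z))
X - r(m(15)) = 10106 - 1/(102 + (3 + 2*15)/(4 + 15)) = 10106 - 1/(102 + (3 + 30)/19) = 10106 - 1/(102 + (1/19)*33) = 10106 - 1/(102 + 33/19) = 10106 - 1/1971/19 = 10106 - 1*19/1971 = 10106 - 19/1971 = 19918907/1971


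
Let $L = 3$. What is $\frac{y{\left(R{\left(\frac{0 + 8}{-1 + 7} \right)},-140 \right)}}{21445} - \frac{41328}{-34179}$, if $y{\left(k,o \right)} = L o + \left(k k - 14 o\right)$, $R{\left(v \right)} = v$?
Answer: $\frac{2816926148}{2198905965} \approx 1.2811$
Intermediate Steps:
$y{\left(k,o \right)} = k^{2} - 11 o$ ($y{\left(k,o \right)} = 3 o + \left(k k - 14 o\right) = 3 o + \left(k^{2} - 14 o\right) = k^{2} - 11 o$)
$\frac{y{\left(R{\left(\frac{0 + 8}{-1 + 7} \right)},-140 \right)}}{21445} - \frac{41328}{-34179} = \frac{\left(\frac{0 + 8}{-1 + 7}\right)^{2} - -1540}{21445} - \frac{41328}{-34179} = \left(\left(\frac{8}{6}\right)^{2} + 1540\right) \frac{1}{21445} - - \frac{13776}{11393} = \left(\left(8 \cdot \frac{1}{6}\right)^{2} + 1540\right) \frac{1}{21445} + \frac{13776}{11393} = \left(\left(\frac{4}{3}\right)^{2} + 1540\right) \frac{1}{21445} + \frac{13776}{11393} = \left(\frac{16}{9} + 1540\right) \frac{1}{21445} + \frac{13776}{11393} = \frac{13876}{9} \cdot \frac{1}{21445} + \frac{13776}{11393} = \frac{13876}{193005} + \frac{13776}{11393} = \frac{2816926148}{2198905965}$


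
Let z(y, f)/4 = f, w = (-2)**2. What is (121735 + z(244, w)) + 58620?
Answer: 180371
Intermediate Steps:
w = 4
z(y, f) = 4*f
(121735 + z(244, w)) + 58620 = (121735 + 4*4) + 58620 = (121735 + 16) + 58620 = 121751 + 58620 = 180371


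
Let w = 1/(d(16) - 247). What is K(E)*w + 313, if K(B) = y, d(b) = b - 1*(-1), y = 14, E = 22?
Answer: 35988/115 ≈ 312.94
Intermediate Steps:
d(b) = 1 + b (d(b) = b + 1 = 1 + b)
K(B) = 14
w = -1/230 (w = 1/((1 + 16) - 247) = 1/(17 - 247) = 1/(-230) = -1/230 ≈ -0.0043478)
K(E)*w + 313 = 14*(-1/230) + 313 = -7/115 + 313 = 35988/115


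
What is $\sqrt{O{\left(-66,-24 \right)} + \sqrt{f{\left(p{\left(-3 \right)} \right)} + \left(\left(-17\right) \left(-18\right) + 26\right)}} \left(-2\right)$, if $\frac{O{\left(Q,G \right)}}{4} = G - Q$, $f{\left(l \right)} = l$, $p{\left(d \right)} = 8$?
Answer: $- 2 \sqrt{168 + 2 \sqrt{85}} \approx -27.309$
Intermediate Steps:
$O{\left(Q,G \right)} = - 4 Q + 4 G$ ($O{\left(Q,G \right)} = 4 \left(G - Q\right) = - 4 Q + 4 G$)
$\sqrt{O{\left(-66,-24 \right)} + \sqrt{f{\left(p{\left(-3 \right)} \right)} + \left(\left(-17\right) \left(-18\right) + 26\right)}} \left(-2\right) = \sqrt{\left(\left(-4\right) \left(-66\right) + 4 \left(-24\right)\right) + \sqrt{8 + \left(\left(-17\right) \left(-18\right) + 26\right)}} \left(-2\right) = \sqrt{\left(264 - 96\right) + \sqrt{8 + \left(306 + 26\right)}} \left(-2\right) = \sqrt{168 + \sqrt{8 + 332}} \left(-2\right) = \sqrt{168 + \sqrt{340}} \left(-2\right) = \sqrt{168 + 2 \sqrt{85}} \left(-2\right) = - 2 \sqrt{168 + 2 \sqrt{85}}$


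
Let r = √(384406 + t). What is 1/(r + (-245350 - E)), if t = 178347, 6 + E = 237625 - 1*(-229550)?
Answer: -712519/507682762608 - √562753/507682762608 ≈ -1.4050e-6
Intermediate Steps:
E = 467169 (E = -6 + (237625 - 1*(-229550)) = -6 + (237625 + 229550) = -6 + 467175 = 467169)
r = √562753 (r = √(384406 + 178347) = √562753 ≈ 750.17)
1/(r + (-245350 - E)) = 1/(√562753 + (-245350 - 1*467169)) = 1/(√562753 + (-245350 - 467169)) = 1/(√562753 - 712519) = 1/(-712519 + √562753)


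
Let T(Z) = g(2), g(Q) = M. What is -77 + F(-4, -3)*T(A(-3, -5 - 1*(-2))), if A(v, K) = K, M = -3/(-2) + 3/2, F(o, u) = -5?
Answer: -92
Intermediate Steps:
M = 3 (M = -3*(-½) + 3*(½) = 3/2 + 3/2 = 3)
g(Q) = 3
T(Z) = 3
-77 + F(-4, -3)*T(A(-3, -5 - 1*(-2))) = -77 - 5*3 = -77 - 15 = -92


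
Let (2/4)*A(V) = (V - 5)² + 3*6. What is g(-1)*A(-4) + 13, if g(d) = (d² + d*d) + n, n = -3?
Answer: -185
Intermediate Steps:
g(d) = -3 + 2*d² (g(d) = (d² + d*d) - 3 = (d² + d²) - 3 = 2*d² - 3 = -3 + 2*d²)
A(V) = 36 + 2*(-5 + V)² (A(V) = 2*((V - 5)² + 3*6) = 2*((-5 + V)² + 18) = 2*(18 + (-5 + V)²) = 36 + 2*(-5 + V)²)
g(-1)*A(-4) + 13 = (-3 + 2*(-1)²)*(36 + 2*(-5 - 4)²) + 13 = (-3 + 2*1)*(36 + 2*(-9)²) + 13 = (-3 + 2)*(36 + 2*81) + 13 = -(36 + 162) + 13 = -1*198 + 13 = -198 + 13 = -185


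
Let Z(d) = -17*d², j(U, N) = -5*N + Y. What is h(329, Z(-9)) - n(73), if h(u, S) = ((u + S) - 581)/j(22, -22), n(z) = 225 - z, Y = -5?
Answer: -5863/35 ≈ -167.51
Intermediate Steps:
j(U, N) = -5 - 5*N (j(U, N) = -5*N - 5 = -5 - 5*N)
h(u, S) = -83/15 + S/105 + u/105 (h(u, S) = ((u + S) - 581)/(-5 - 5*(-22)) = ((S + u) - 581)/(-5 + 110) = (-581 + S + u)/105 = (-581 + S + u)*(1/105) = -83/15 + S/105 + u/105)
h(329, Z(-9)) - n(73) = (-83/15 + (-17*(-9)²)/105 + (1/105)*329) - (225 - 1*73) = (-83/15 + (-17*81)/105 + 47/15) - (225 - 73) = (-83/15 + (1/105)*(-1377) + 47/15) - 1*152 = (-83/15 - 459/35 + 47/15) - 152 = -543/35 - 152 = -5863/35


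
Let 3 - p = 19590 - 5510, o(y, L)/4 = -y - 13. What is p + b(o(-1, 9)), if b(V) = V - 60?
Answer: -14185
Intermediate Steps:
o(y, L) = -52 - 4*y (o(y, L) = 4*(-y - 13) = 4*(-13 - y) = -52 - 4*y)
b(V) = -60 + V
p = -14077 (p = 3 - (19590 - 5510) = 3 - 1*14080 = 3 - 14080 = -14077)
p + b(o(-1, 9)) = -14077 + (-60 + (-52 - 4*(-1))) = -14077 + (-60 + (-52 + 4)) = -14077 + (-60 - 48) = -14077 - 108 = -14185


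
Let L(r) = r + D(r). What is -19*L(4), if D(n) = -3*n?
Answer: 152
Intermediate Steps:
L(r) = -2*r (L(r) = r - 3*r = -2*r)
-19*L(4) = -(-38)*4 = -19*(-8) = 152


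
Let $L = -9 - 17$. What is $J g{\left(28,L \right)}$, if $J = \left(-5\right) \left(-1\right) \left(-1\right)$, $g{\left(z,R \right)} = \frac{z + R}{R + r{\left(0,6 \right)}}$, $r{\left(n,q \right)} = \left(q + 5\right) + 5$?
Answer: $1$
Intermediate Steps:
$r{\left(n,q \right)} = 10 + q$ ($r{\left(n,q \right)} = \left(5 + q\right) + 5 = 10 + q$)
$L = -26$
$g{\left(z,R \right)} = \frac{R + z}{16 + R}$ ($g{\left(z,R \right)} = \frac{z + R}{R + \left(10 + 6\right)} = \frac{R + z}{R + 16} = \frac{R + z}{16 + R}$)
$J = -5$ ($J = 5 \left(-1\right) = -5$)
$J g{\left(28,L \right)} = - 5 \frac{-26 + 28}{16 - 26} = - 5 \frac{1}{-10} \cdot 2 = - 5 \left(\left(- \frac{1}{10}\right) 2\right) = \left(-5\right) \left(- \frac{1}{5}\right) = 1$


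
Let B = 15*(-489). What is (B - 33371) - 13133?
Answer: -53839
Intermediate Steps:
B = -7335
(B - 33371) - 13133 = (-7335 - 33371) - 13133 = -40706 - 13133 = -53839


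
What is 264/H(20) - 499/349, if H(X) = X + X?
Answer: 9022/1745 ≈ 5.1702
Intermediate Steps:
H(X) = 2*X
264/H(20) - 499/349 = 264/((2*20)) - 499/349 = 264/40 - 499*1/349 = 264*(1/40) - 499/349 = 33/5 - 499/349 = 9022/1745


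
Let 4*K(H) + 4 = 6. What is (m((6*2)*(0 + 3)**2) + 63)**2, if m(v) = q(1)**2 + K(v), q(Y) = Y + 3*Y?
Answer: 25281/4 ≈ 6320.3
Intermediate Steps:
K(H) = 1/2 (K(H) = -1 + (1/4)*6 = -1 + 3/2 = 1/2)
q(Y) = 4*Y
m(v) = 33/2 (m(v) = (4*1)**2 + 1/2 = 4**2 + 1/2 = 16 + 1/2 = 33/2)
(m((6*2)*(0 + 3)**2) + 63)**2 = (33/2 + 63)**2 = (159/2)**2 = 25281/4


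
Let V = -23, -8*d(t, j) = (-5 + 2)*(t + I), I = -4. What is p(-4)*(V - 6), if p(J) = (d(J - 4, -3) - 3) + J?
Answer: 667/2 ≈ 333.50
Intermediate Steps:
d(t, j) = -3/2 + 3*t/8 (d(t, j) = -(-5 + 2)*(t - 4)/8 = -(-3)*(-4 + t)/8 = -(12 - 3*t)/8 = -3/2 + 3*t/8)
p(J) = -6 + 11*J/8 (p(J) = ((-3/2 + 3*(J - 4)/8) - 3) + J = ((-3/2 + 3*(-4 + J)/8) - 3) + J = ((-3/2 + (-3/2 + 3*J/8)) - 3) + J = ((-3 + 3*J/8) - 3) + J = (-6 + 3*J/8) + J = -6 + 11*J/8)
p(-4)*(V - 6) = (-6 + (11/8)*(-4))*(-23 - 6) = (-6 - 11/2)*(-29) = -23/2*(-29) = 667/2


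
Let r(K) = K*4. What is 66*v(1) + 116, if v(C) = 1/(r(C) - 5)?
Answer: 50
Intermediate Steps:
r(K) = 4*K
v(C) = 1/(-5 + 4*C) (v(C) = 1/(4*C - 5) = 1/(-5 + 4*C))
66*v(1) + 116 = 66/(-5 + 4*1) + 116 = 66/(-5 + 4) + 116 = 66/(-1) + 116 = 66*(-1) + 116 = -66 + 116 = 50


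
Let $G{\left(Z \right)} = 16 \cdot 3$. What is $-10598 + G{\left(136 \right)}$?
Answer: $-10550$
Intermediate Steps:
$G{\left(Z \right)} = 48$
$-10598 + G{\left(136 \right)} = -10598 + 48 = -10550$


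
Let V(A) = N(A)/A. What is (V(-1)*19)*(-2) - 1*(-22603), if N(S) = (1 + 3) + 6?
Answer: 22983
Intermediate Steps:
N(S) = 10 (N(S) = 4 + 6 = 10)
V(A) = 10/A
(V(-1)*19)*(-2) - 1*(-22603) = ((10/(-1))*19)*(-2) - 1*(-22603) = ((10*(-1))*19)*(-2) + 22603 = -10*19*(-2) + 22603 = -190*(-2) + 22603 = 380 + 22603 = 22983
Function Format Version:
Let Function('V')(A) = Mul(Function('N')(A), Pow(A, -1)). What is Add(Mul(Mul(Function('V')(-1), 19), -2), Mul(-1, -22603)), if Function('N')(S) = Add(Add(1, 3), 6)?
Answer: 22983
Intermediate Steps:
Function('N')(S) = 10 (Function('N')(S) = Add(4, 6) = 10)
Function('V')(A) = Mul(10, Pow(A, -1))
Add(Mul(Mul(Function('V')(-1), 19), -2), Mul(-1, -22603)) = Add(Mul(Mul(Mul(10, Pow(-1, -1)), 19), -2), Mul(-1, -22603)) = Add(Mul(Mul(Mul(10, -1), 19), -2), 22603) = Add(Mul(Mul(-10, 19), -2), 22603) = Add(Mul(-190, -2), 22603) = Add(380, 22603) = 22983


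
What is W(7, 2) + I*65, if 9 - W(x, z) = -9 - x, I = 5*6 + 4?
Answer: 2235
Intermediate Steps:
I = 34 (I = 30 + 4 = 34)
W(x, z) = 18 + x (W(x, z) = 9 - (-9 - x) = 9 + (9 + x) = 18 + x)
W(7, 2) + I*65 = (18 + 7) + 34*65 = 25 + 2210 = 2235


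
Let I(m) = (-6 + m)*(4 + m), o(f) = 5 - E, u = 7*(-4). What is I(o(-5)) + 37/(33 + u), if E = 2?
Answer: -68/5 ≈ -13.600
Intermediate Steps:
u = -28
o(f) = 3 (o(f) = 5 - 1*2 = 5 - 2 = 3)
I(o(-5)) + 37/(33 + u) = (-24 + 3² - 2*3) + 37/(33 - 28) = (-24 + 9 - 6) + 37/5 = -21 + 37*(⅕) = -21 + 37/5 = -68/5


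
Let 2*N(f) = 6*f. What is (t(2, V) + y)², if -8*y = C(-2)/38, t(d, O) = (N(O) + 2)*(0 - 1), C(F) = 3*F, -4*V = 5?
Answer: 72361/23104 ≈ 3.1320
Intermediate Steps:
V = -5/4 (V = -¼*5 = -5/4 ≈ -1.2500)
N(f) = 3*f (N(f) = (6*f)/2 = 3*f)
t(d, O) = -2 - 3*O (t(d, O) = (3*O + 2)*(0 - 1) = (2 + 3*O)*(-1) = -2 - 3*O)
y = 3/152 (y = -3*(-2)/(8*38) = -(-3)/(4*38) = -⅛*(-3/19) = 3/152 ≈ 0.019737)
(t(2, V) + y)² = ((-2 - 3*(-5/4)) + 3/152)² = ((-2 + 15/4) + 3/152)² = (7/4 + 3/152)² = (269/152)² = 72361/23104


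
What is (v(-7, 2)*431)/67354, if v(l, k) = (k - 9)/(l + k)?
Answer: 431/48110 ≈ 0.0089586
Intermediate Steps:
v(l, k) = (-9 + k)/(k + l)
(v(-7, 2)*431)/67354 = (((-9 + 2)/(2 - 7))*431)/67354 = ((-7/(-5))*431)*(1/67354) = (-1/5*(-7)*431)*(1/67354) = ((7/5)*431)*(1/67354) = (3017/5)*(1/67354) = 431/48110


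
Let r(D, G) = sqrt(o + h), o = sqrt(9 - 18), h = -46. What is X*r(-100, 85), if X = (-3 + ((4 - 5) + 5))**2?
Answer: sqrt(-46 + 3*I) ≈ 0.22105 + 6.7859*I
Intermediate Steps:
o = 3*I (o = sqrt(-9) = 3*I ≈ 3.0*I)
r(D, G) = sqrt(-46 + 3*I) (r(D, G) = sqrt(3*I - 46) = sqrt(-46 + 3*I))
X = 1 (X = (-3 + (-1 + 5))**2 = (-3 + 4)**2 = 1**2 = 1)
X*r(-100, 85) = 1*sqrt(-46 + 3*I) = sqrt(-46 + 3*I)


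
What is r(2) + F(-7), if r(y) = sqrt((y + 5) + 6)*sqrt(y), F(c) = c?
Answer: -7 + sqrt(26) ≈ -1.9010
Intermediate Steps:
r(y) = sqrt(y)*sqrt(11 + y) (r(y) = sqrt((5 + y) + 6)*sqrt(y) = sqrt(11 + y)*sqrt(y) = sqrt(y)*sqrt(11 + y))
r(2) + F(-7) = sqrt(2)*sqrt(11 + 2) - 7 = sqrt(2)*sqrt(13) - 7 = sqrt(26) - 7 = -7 + sqrt(26)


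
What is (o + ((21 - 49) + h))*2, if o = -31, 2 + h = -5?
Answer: -132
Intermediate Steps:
h = -7 (h = -2 - 5 = -7)
(o + ((21 - 49) + h))*2 = (-31 + ((21 - 49) - 7))*2 = (-31 + (-28 - 7))*2 = (-31 - 35)*2 = -66*2 = -132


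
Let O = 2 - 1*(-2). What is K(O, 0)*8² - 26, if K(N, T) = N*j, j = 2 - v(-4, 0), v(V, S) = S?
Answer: 486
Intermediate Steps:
j = 2 (j = 2 - 1*0 = 2 + 0 = 2)
O = 4 (O = 2 + 2 = 4)
K(N, T) = 2*N (K(N, T) = N*2 = 2*N)
K(O, 0)*8² - 26 = (2*4)*8² - 26 = 8*64 - 26 = 512 - 26 = 486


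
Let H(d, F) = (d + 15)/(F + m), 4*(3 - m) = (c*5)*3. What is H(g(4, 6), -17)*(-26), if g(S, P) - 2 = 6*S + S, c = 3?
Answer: 4680/101 ≈ 46.337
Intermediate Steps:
m = -33/4 (m = 3 - 3*5*3/4 = 3 - 15*3/4 = 3 - 1/4*45 = 3 - 45/4 = -33/4 ≈ -8.2500)
g(S, P) = 2 + 7*S (g(S, P) = 2 + (6*S + S) = 2 + 7*S)
H(d, F) = (15 + d)/(-33/4 + F) (H(d, F) = (d + 15)/(F - 33/4) = (15 + d)/(-33/4 + F))
H(g(4, 6), -17)*(-26) = (4*(15 + (2 + 7*4))/(-33 + 4*(-17)))*(-26) = (4*(15 + (2 + 28))/(-33 - 68))*(-26) = (4*(15 + 30)/(-101))*(-26) = (4*(-1/101)*45)*(-26) = -180/101*(-26) = 4680/101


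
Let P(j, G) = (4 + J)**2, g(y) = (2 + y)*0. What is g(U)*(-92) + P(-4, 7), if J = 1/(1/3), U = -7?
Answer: 49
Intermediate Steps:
J = 3 (J = 1/(1*(1/3)) = 1/(1/3) = 3)
g(y) = 0
P(j, G) = 49 (P(j, G) = (4 + 3)**2 = 7**2 = 49)
g(U)*(-92) + P(-4, 7) = 0*(-92) + 49 = 0 + 49 = 49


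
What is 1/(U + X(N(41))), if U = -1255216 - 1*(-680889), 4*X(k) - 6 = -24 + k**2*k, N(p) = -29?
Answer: -4/2321715 ≈ -1.7229e-6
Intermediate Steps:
X(k) = -9/2 + k**3/4 (X(k) = 3/2 + (-24 + k**2*k)/4 = 3/2 + (-24 + k**3)/4 = 3/2 + (-6 + k**3/4) = -9/2 + k**3/4)
U = -574327 (U = -1255216 + 680889 = -574327)
1/(U + X(N(41))) = 1/(-574327 + (-9/2 + (1/4)*(-29)**3)) = 1/(-574327 + (-9/2 + (1/4)*(-24389))) = 1/(-574327 + (-9/2 - 24389/4)) = 1/(-574327 - 24407/4) = 1/(-2321715/4) = -4/2321715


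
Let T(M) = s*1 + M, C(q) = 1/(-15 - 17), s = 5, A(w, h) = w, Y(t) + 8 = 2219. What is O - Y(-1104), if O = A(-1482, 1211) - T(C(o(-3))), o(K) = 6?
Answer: -118335/32 ≈ -3698.0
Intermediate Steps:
Y(t) = 2211 (Y(t) = -8 + 2219 = 2211)
C(q) = -1/32 (C(q) = 1/(-32) = -1/32)
T(M) = 5 + M (T(M) = 5*1 + M = 5 + M)
O = -47583/32 (O = -1482 - (5 - 1/32) = -1482 - 1*159/32 = -1482 - 159/32 = -47583/32 ≈ -1487.0)
O - Y(-1104) = -47583/32 - 1*2211 = -47583/32 - 2211 = -118335/32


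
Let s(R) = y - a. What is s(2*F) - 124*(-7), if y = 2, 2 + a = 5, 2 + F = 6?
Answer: 867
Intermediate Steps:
F = 4 (F = -2 + 6 = 4)
a = 3 (a = -2 + 5 = 3)
s(R) = -1 (s(R) = 2 - 1*3 = 2 - 3 = -1)
s(2*F) - 124*(-7) = -1 - 124*(-7) = -1 + 868 = 867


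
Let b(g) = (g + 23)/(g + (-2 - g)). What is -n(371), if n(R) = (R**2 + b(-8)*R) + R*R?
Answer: -544999/2 ≈ -2.7250e+5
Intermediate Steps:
b(g) = -23/2 - g/2 (b(g) = (23 + g)/(-2) = (23 + g)*(-1/2) = -23/2 - g/2)
n(R) = 2*R**2 - 15*R/2 (n(R) = (R**2 + (-23/2 - 1/2*(-8))*R) + R*R = (R**2 + (-23/2 + 4)*R) + R**2 = (R**2 - 15*R/2) + R**2 = 2*R**2 - 15*R/2)
-n(371) = -371*(-15 + 4*371)/2 = -371*(-15 + 1484)/2 = -371*1469/2 = -1*544999/2 = -544999/2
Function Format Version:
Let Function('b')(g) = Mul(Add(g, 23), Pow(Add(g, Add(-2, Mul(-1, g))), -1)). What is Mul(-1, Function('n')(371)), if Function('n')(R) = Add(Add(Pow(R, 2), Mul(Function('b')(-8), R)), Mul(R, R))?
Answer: Rational(-544999, 2) ≈ -2.7250e+5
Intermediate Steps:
Function('b')(g) = Add(Rational(-23, 2), Mul(Rational(-1, 2), g)) (Function('b')(g) = Mul(Add(23, g), Pow(-2, -1)) = Mul(Add(23, g), Rational(-1, 2)) = Add(Rational(-23, 2), Mul(Rational(-1, 2), g)))
Function('n')(R) = Add(Mul(2, Pow(R, 2)), Mul(Rational(-15, 2), R)) (Function('n')(R) = Add(Add(Pow(R, 2), Mul(Add(Rational(-23, 2), Mul(Rational(-1, 2), -8)), R)), Mul(R, R)) = Add(Add(Pow(R, 2), Mul(Add(Rational(-23, 2), 4), R)), Pow(R, 2)) = Add(Add(Pow(R, 2), Mul(Rational(-15, 2), R)), Pow(R, 2)) = Add(Mul(2, Pow(R, 2)), Mul(Rational(-15, 2), R)))
Mul(-1, Function('n')(371)) = Mul(-1, Mul(Rational(1, 2), 371, Add(-15, Mul(4, 371)))) = Mul(-1, Mul(Rational(1, 2), 371, Add(-15, 1484))) = Mul(-1, Mul(Rational(1, 2), 371, 1469)) = Mul(-1, Rational(544999, 2)) = Rational(-544999, 2)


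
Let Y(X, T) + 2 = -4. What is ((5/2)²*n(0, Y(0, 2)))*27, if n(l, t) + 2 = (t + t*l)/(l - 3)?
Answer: 0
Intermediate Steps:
Y(X, T) = -6 (Y(X, T) = -2 - 4 = -6)
n(l, t) = -2 + (t + l*t)/(-3 + l) (n(l, t) = -2 + (t + t*l)/(l - 3) = -2 + (t + l*t)/(-3 + l))
((5/2)²*n(0, Y(0, 2)))*27 = ((5/2)²*((6 - 6 - 2*0 + 0*(-6))/(-3 + 0)))*27 = ((5*(½))²*((6 - 6 + 0 + 0)/(-3)))*27 = ((5/2)²*(-⅓*0))*27 = ((25/4)*0)*27 = 0*27 = 0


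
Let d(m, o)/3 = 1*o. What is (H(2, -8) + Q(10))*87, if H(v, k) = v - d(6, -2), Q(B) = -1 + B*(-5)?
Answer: -3741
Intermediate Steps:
Q(B) = -1 - 5*B
d(m, o) = 3*o (d(m, o) = 3*(1*o) = 3*o)
H(v, k) = 6 + v (H(v, k) = v - 3*(-2) = v - 1*(-6) = v + 6 = 6 + v)
(H(2, -8) + Q(10))*87 = ((6 + 2) + (-1 - 5*10))*87 = (8 + (-1 - 50))*87 = (8 - 51)*87 = -43*87 = -3741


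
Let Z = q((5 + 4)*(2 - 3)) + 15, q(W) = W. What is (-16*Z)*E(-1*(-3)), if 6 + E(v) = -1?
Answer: 672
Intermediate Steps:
E(v) = -7 (E(v) = -6 - 1 = -7)
Z = 6 (Z = (5 + 4)*(2 - 3) + 15 = 9*(-1) + 15 = -9 + 15 = 6)
(-16*Z)*E(-1*(-3)) = -16*6*(-7) = -96*(-7) = 672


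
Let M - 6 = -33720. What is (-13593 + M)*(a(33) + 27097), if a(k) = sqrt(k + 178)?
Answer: -1281877779 - 47307*sqrt(211) ≈ -1.2826e+9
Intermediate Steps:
a(k) = sqrt(178 + k)
M = -33714 (M = 6 - 33720 = -33714)
(-13593 + M)*(a(33) + 27097) = (-13593 - 33714)*(sqrt(178 + 33) + 27097) = -47307*(sqrt(211) + 27097) = -47307*(27097 + sqrt(211)) = -1281877779 - 47307*sqrt(211)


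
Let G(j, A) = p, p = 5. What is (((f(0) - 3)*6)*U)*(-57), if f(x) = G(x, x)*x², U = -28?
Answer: -28728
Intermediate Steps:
G(j, A) = 5
f(x) = 5*x²
(((f(0) - 3)*6)*U)*(-57) = (((5*0² - 3)*6)*(-28))*(-57) = (((5*0 - 3)*6)*(-28))*(-57) = (((0 - 3)*6)*(-28))*(-57) = (-3*6*(-28))*(-57) = -18*(-28)*(-57) = 504*(-57) = -28728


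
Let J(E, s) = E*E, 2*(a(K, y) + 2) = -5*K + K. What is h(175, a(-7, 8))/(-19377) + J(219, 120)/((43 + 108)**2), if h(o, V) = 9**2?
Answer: 103054824/49090553 ≈ 2.0993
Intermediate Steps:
a(K, y) = -2 - 2*K (a(K, y) = -2 + (-5*K + K)/2 = -2 + (-4*K)/2 = -2 - 2*K)
J(E, s) = E**2
h(o, V) = 81
h(175, a(-7, 8))/(-19377) + J(219, 120)/((43 + 108)**2) = 81/(-19377) + 219**2/((43 + 108)**2) = 81*(-1/19377) + 47961/(151**2) = -9/2153 + 47961/22801 = 103054824/49090553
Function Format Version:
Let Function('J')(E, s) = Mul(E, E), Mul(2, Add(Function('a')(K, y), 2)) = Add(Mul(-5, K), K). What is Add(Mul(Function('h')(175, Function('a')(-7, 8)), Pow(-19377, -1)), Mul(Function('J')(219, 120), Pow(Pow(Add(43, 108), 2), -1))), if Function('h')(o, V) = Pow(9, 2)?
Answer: Rational(103054824, 49090553) ≈ 2.0993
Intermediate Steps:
Function('a')(K, y) = Add(-2, Mul(-2, K)) (Function('a')(K, y) = Add(-2, Mul(Rational(1, 2), Add(Mul(-5, K), K))) = Add(-2, Mul(Rational(1, 2), Mul(-4, K))) = Add(-2, Mul(-2, K)))
Function('J')(E, s) = Pow(E, 2)
Function('h')(o, V) = 81
Add(Mul(Function('h')(175, Function('a')(-7, 8)), Pow(-19377, -1)), Mul(Function('J')(219, 120), Pow(Pow(Add(43, 108), 2), -1))) = Add(Mul(81, Pow(-19377, -1)), Mul(Pow(219, 2), Pow(Pow(Add(43, 108), 2), -1))) = Add(Mul(81, Rational(-1, 19377)), Mul(47961, Pow(Pow(151, 2), -1))) = Add(Rational(-9, 2153), Mul(47961, Pow(22801, -1))) = Add(Rational(-9, 2153), Mul(47961, Rational(1, 22801))) = Add(Rational(-9, 2153), Rational(47961, 22801)) = Rational(103054824, 49090553)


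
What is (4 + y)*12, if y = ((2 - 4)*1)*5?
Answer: -72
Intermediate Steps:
y = -10 (y = -2*1*5 = -2*5 = -10)
(4 + y)*12 = (4 - 10)*12 = -6*12 = -72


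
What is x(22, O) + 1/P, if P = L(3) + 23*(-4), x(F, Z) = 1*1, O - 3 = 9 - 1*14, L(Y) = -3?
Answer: 94/95 ≈ 0.98947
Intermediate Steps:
O = -2 (O = 3 + (9 - 1*14) = 3 + (9 - 14) = 3 - 5 = -2)
x(F, Z) = 1
P = -95 (P = -3 + 23*(-4) = -3 - 92 = -95)
x(22, O) + 1/P = 1 + 1/(-95) = 1 - 1/95 = 94/95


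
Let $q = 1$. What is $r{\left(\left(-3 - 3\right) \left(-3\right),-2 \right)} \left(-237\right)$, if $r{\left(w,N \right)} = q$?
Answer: $-237$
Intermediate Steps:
$r{\left(w,N \right)} = 1$
$r{\left(\left(-3 - 3\right) \left(-3\right),-2 \right)} \left(-237\right) = 1 \left(-237\right) = -237$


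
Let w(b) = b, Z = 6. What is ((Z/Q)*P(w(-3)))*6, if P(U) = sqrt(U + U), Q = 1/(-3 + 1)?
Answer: -72*I*sqrt(6) ≈ -176.36*I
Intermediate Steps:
Q = -1/2 (Q = 1/(-2) = -1/2 ≈ -0.50000)
P(U) = sqrt(2)*sqrt(U) (P(U) = sqrt(2*U) = sqrt(2)*sqrt(U))
((Z/Q)*P(w(-3)))*6 = ((6/(-1/2))*(sqrt(2)*sqrt(-3)))*6 = ((6*(-2))*(sqrt(2)*(I*sqrt(3))))*6 = -12*I*sqrt(6)*6 = -72*I*sqrt(6)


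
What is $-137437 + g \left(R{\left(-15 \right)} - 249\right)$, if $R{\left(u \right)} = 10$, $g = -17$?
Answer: $-133374$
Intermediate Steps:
$-137437 + g \left(R{\left(-15 \right)} - 249\right) = -137437 - 17 \left(10 - 249\right) = -137437 - -4063 = -137437 + 4063 = -133374$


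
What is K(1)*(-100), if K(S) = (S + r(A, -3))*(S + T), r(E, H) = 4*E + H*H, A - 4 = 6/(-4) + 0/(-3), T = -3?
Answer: 4000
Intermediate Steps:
A = 5/2 (A = 4 + (6/(-4) + 0/(-3)) = 4 + (6*(-¼) + 0*(-⅓)) = 4 + (-3/2 + 0) = 4 - 3/2 = 5/2 ≈ 2.5000)
r(E, H) = H² + 4*E (r(E, H) = 4*E + H² = H² + 4*E)
K(S) = (-3 + S)*(19 + S) (K(S) = (S + ((-3)² + 4*(5/2)))*(S - 3) = (S + (9 + 10))*(-3 + S) = (S + 19)*(-3 + S) = (19 + S)*(-3 + S) = (-3 + S)*(19 + S))
K(1)*(-100) = (-57 + 1² + 16*1)*(-100) = (-57 + 1 + 16)*(-100) = -40*(-100) = 4000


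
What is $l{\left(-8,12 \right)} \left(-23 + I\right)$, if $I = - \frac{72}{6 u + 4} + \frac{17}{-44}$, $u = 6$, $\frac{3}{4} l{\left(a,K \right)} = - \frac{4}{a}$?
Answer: $- \frac{1847}{110} \approx -16.791$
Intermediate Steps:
$l{\left(a,K \right)} = - \frac{16}{3 a}$ ($l{\left(a,K \right)} = \frac{4 \left(- \frac{4}{a}\right)}{3} = - \frac{16}{3 a}$)
$I = - \frac{481}{220}$ ($I = - \frac{72}{6 \cdot 6 + 4} + \frac{17}{-44} = - \frac{72}{36 + 4} + 17 \left(- \frac{1}{44}\right) = - \frac{72}{40} - \frac{17}{44} = \left(-72\right) \frac{1}{40} - \frac{17}{44} = - \frac{9}{5} - \frac{17}{44} = - \frac{481}{220} \approx -2.1864$)
$l{\left(-8,12 \right)} \left(-23 + I\right) = - \frac{16}{3 \left(-8\right)} \left(-23 - \frac{481}{220}\right) = \left(- \frac{16}{3}\right) \left(- \frac{1}{8}\right) \left(- \frac{5541}{220}\right) = \frac{2}{3} \left(- \frac{5541}{220}\right) = - \frac{1847}{110}$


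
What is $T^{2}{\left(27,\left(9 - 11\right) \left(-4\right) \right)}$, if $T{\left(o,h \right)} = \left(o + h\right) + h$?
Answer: $1849$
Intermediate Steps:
$T{\left(o,h \right)} = o + 2 h$ ($T{\left(o,h \right)} = \left(h + o\right) + h = o + 2 h$)
$T^{2}{\left(27,\left(9 - 11\right) \left(-4\right) \right)} = \left(27 + 2 \left(9 - 11\right) \left(-4\right)\right)^{2} = \left(27 + 2 \left(\left(-2\right) \left(-4\right)\right)\right)^{2} = \left(27 + 2 \cdot 8\right)^{2} = \left(27 + 16\right)^{2} = 43^{2} = 1849$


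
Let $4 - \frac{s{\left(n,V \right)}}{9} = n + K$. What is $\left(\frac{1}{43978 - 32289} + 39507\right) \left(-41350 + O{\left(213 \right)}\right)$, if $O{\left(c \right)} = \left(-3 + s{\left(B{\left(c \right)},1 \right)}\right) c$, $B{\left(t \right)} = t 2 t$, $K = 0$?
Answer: $- \frac{80343067572616708}{11689} \approx -6.8734 \cdot 10^{12}$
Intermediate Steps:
$B{\left(t \right)} = 2 t^{2}$ ($B{\left(t \right)} = 2 t t = 2 t^{2}$)
$s{\left(n,V \right)} = 36 - 9 n$ ($s{\left(n,V \right)} = 36 - 9 \left(n + 0\right) = 36 - 9 n$)
$O{\left(c \right)} = c \left(33 - 18 c^{2}\right)$ ($O{\left(c \right)} = \left(-3 - \left(-36 + 9 \cdot 2 c^{2}\right)\right) c = \left(-3 - \left(-36 + 18 c^{2}\right)\right) c = \left(33 - 18 c^{2}\right) c = c \left(33 - 18 c^{2}\right)$)
$\left(\frac{1}{43978 - 32289} + 39507\right) \left(-41350 + O{\left(213 \right)}\right) = \left(\frac{1}{43978 - 32289} + 39507\right) \left(-41350 + \left(- 18 \cdot 213^{3} + 33 \cdot 213\right)\right) = \left(\frac{1}{11689} + 39507\right) \left(-41350 + \left(\left(-18\right) 9663597 + 7029\right)\right) = \left(\frac{1}{11689} + 39507\right) \left(-41350 + \left(-173944746 + 7029\right)\right) = \frac{461797324 \left(-41350 - 173937717\right)}{11689} = \frac{461797324}{11689} \left(-173979067\right) = - \frac{80343067572616708}{11689}$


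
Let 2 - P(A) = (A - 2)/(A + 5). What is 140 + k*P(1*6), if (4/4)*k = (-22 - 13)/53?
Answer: 80990/583 ≈ 138.92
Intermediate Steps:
P(A) = 2 - (-2 + A)/(5 + A) (P(A) = 2 - (A - 2)/(A + 5) = 2 - (-2 + A)/(5 + A))
k = -35/53 (k = (-22 - 13)/53 = -35*1/53 = -35/53 ≈ -0.66038)
140 + k*P(1*6) = 140 - 35*(12 + 1*6)/(53*(5 + 1*6)) = 140 - 35*(12 + 6)/(53*(5 + 6)) = 140 - 35*18/(53*11) = 140 - 35*18/583 = 140 - 35/53*18/11 = 140 - 630/583 = 80990/583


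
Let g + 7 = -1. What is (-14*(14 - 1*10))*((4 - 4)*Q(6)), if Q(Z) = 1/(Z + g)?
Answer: 0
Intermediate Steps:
g = -8 (g = -7 - 1 = -8)
Q(Z) = 1/(-8 + Z) (Q(Z) = 1/(Z - 8) = 1/(-8 + Z))
(-14*(14 - 1*10))*((4 - 4)*Q(6)) = (-14*(14 - 1*10))*((4 - 4)/(-8 + 6)) = (-14*(14 - 10))*(0/(-2)) = (-14*4)*(0*(-½)) = -56*0 = 0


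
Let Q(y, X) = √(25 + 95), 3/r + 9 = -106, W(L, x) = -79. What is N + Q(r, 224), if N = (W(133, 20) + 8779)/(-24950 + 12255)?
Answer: -1740/2539 + 2*√30 ≈ 10.269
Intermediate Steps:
r = -3/115 (r = 3/(-9 - 106) = 3/(-115) = 3*(-1/115) = -3/115 ≈ -0.026087)
Q(y, X) = 2*√30 (Q(y, X) = √120 = 2*√30)
N = -1740/2539 (N = (-79 + 8779)/(-24950 + 12255) = 8700/(-12695) = 8700*(-1/12695) = -1740/2539 ≈ -0.68531)
N + Q(r, 224) = -1740/2539 + 2*√30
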